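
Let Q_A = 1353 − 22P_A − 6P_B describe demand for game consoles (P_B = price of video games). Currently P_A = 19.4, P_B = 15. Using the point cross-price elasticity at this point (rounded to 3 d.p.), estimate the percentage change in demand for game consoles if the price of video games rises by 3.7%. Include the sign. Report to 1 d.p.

-0.4%

At P_A = 19.4, P_B = 15: Q_A = 836.2.
∂Q_A/∂P_B = -6.
ε = (∂Q_A/∂P_B)(P_B/Q_A) = -6.0000 × 15/836.2 ≈ -0.108.
%ΔQ_A ≈ ε × %ΔP_B = -0.108 × (3.7%) = -0.4%.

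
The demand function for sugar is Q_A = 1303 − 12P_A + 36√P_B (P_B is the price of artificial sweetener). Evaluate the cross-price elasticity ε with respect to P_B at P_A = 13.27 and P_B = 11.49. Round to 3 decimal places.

0.048

At P_A = 13.27 and P_B = 11.49: Q_A = 1265.789.
∂Q_A/∂P_B = 36/(2√P_B) = 36/(2√11.49) = 5.3102.
ε = (∂Q_A/∂P_B)(P_B/Q_A) = 5.3102 × (11.49/1265.789) ≈ 0.048.
ε > 0: substitutes.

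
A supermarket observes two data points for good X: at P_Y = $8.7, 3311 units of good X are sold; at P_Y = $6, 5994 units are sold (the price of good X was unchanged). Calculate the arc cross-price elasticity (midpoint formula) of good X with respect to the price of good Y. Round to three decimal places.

ΔQ_X = 5994 − 3311 = 2683; ΔP_Y = 6 − 8.7 = -2.7.
Midpoints: Q̄_X = 4652.5, P̄_Y = 7.35.
ε = (ΔQ_X/Q̄_X)/(ΔP_Y/P̄_Y) = (2683/4652.5)/(-2.7/7.35) ≈ -1.570.
ε < 0: good X and good Y are complements.

-1.570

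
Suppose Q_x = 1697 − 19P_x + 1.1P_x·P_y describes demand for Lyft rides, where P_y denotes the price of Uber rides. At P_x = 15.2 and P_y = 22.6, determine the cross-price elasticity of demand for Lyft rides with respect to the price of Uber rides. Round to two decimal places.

0.21

At P_x = 15.2 and P_y = 22.6: Q_x = 1786.072.
∂Q_x/∂P_y = 1.1P_x = 1.1(15.2) = 16.7200.
ε = (∂Q_x/∂P_y)(P_y/Q_x) = 16.7200 × (22.6/1786.072) ≈ 0.21.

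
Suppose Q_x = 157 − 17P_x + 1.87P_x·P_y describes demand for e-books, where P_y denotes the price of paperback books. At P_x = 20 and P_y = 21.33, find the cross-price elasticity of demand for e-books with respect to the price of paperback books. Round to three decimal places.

1.298

At P_x = 20 and P_y = 21.33: Q_x = 614.742.
∂Q_x/∂P_y = 1.87P_x = 1.87(20) = 37.4000.
ε = (∂Q_x/∂P_y)(P_y/Q_x) = 37.4000 × (21.33/614.742) ≈ 1.298.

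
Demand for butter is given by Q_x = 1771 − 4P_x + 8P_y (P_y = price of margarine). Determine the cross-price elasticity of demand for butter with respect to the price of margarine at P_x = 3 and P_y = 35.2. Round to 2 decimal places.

At P_x = 3 and P_y = 35.2: Q_x = 2040.6.
∂Q_x/∂P_y = 8.
ε = (∂Q_x/∂P_y)(P_y/Q_x) = 8 × (35.2/2040.6) ≈ 0.14.
Since ε > 0, butter and margarine are substitutes.

0.14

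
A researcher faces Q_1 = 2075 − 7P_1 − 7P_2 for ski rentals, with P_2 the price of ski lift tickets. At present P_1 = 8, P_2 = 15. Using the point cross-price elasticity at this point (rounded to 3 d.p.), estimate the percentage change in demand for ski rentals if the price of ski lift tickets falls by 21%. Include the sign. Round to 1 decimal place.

1.2%

At P_1 = 8, P_2 = 15: Q_1 = 1914.
∂Q_1/∂P_2 = -7.
ε = (∂Q_1/∂P_2)(P_2/Q_1) = -7.0000 × 15/1914 ≈ -0.055.
%ΔQ_1 ≈ ε × %ΔP_2 = -0.055 × (-21%) = 1.2%.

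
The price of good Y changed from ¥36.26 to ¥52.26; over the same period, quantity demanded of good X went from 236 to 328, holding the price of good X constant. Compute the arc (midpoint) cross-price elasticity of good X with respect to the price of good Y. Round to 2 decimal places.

0.90

ΔQ_X = 328 − 236 = 92; ΔP_Y = 52.26 − 36.26 = 16.
Midpoints: Q̄_X = 282.0, P̄_Y = 44.26.
ε = (ΔQ_X/Q̄_X)/(ΔP_Y/P̄_Y) = (92/282.0)/(16/44.26) ≈ 0.90.
ε > 0: good X and good Y are substitutes.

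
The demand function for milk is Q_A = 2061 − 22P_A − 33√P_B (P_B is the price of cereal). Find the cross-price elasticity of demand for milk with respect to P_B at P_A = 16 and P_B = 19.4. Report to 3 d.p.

-0.046

At P_A = 16 and P_B = 19.4: Q_A = 1563.650.
∂Q_A/∂P_B = -33/(2√P_B) = -33/(2√19.4) = -3.7461.
ε = (∂Q_A/∂P_B)(P_B/Q_A) = -3.7461 × (19.4/1563.650) ≈ -0.046.
ε < 0: complements.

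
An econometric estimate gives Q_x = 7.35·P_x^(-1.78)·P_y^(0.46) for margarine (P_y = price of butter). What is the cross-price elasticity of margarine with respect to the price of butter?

0.46

In a log-linear (constant-elasticity) demand function, the coefficient on the exponent of P_y is the cross-price elasticity.
ε = 0.46. Positive, so margarine and butter are substitutes.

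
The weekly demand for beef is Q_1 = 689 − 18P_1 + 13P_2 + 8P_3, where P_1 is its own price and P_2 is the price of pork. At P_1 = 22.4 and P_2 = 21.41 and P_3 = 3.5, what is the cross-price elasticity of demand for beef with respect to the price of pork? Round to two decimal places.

At P_1 = 22.4 and P_2 = 21.41 and P_3 = 3.5: Q_1 = 592.13.
∂Q_1/∂P_2 = 13.
ε = (∂Q_1/∂P_2)(P_2/Q_1) = 13 × (21.41/592.13) ≈ 0.47.
Since ε > 0, beef and pork are substitutes.

0.47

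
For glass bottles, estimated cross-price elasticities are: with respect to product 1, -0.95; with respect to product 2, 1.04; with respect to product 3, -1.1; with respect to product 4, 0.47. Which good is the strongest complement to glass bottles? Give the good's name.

Complements have ε < 0. The most negative value is -1.1 (product 3).

product 3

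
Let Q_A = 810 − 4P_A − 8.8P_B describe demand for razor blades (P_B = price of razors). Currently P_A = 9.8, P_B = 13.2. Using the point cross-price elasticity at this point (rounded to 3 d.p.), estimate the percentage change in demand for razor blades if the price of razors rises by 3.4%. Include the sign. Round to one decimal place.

-0.6%

At P_A = 9.8, P_B = 13.2: Q_A = 654.64.
∂Q_A/∂P_B = -8.8.
ε = (∂Q_A/∂P_B)(P_B/Q_A) = -8.8000 × 13.2/654.64 ≈ -0.177.
%ΔQ_A ≈ ε × %ΔP_B = -0.177 × (3.4%) = -0.6%.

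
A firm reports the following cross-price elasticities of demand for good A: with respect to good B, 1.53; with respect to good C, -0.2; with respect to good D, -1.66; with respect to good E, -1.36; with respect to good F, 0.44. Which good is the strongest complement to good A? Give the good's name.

Complements have ε < 0. The most negative value is -1.66 (good D).

good D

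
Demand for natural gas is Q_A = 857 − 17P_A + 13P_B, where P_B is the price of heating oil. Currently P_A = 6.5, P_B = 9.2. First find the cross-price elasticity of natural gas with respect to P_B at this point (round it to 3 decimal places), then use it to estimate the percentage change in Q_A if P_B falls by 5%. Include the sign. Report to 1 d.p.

-0.7%

At P_A = 6.5, P_B = 9.2: Q_A = 866.1.
∂Q_A/∂P_B = 13.
ε = (∂Q_A/∂P_B)(P_B/Q_A) = 13.0000 × 9.2/866.1 ≈ 0.138.
%ΔQ_A ≈ ε × %ΔP_B = 0.138 × (-5%) = -0.7%.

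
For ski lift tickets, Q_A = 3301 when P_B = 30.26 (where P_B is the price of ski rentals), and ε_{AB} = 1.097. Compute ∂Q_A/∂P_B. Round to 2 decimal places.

119.67

ε = (∂Q_A/∂P_B)·(P_B/Q_A) ⇒ ∂Q_A/∂P_B = ε·Q_A/P_B = 1.097 × 3301/30.26 ≈ 119.67.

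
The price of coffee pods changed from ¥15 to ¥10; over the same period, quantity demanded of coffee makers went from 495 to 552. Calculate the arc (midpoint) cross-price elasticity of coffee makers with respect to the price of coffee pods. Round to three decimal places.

ΔQ_A = 552 − 495 = 57; ΔP_B = 10 − 15 = -5.
Midpoints: Q̄_A = 523.5, P̄_B = 12.50.
ε = (ΔQ_A/Q̄_A)/(ΔP_B/P̄_B) = (57/523.5)/(-5/12.50) ≈ -0.272.

-0.272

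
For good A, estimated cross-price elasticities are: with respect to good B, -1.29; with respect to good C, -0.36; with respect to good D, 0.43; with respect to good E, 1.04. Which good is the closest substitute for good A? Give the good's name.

Substitutes have ε > 0. Among the positive values, 1.04 (good E) is largest.

good E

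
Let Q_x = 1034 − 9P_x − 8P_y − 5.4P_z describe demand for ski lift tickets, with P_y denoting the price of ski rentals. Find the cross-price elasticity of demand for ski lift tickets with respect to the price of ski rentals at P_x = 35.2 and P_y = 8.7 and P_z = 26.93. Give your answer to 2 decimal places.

-0.14

At P_x = 35.2 and P_y = 8.7 and P_z = 26.93: Q_x = 502.178.
∂Q_x/∂P_y = -8.
ε = (∂Q_x/∂P_y)(P_y/Q_x) = -8 × (8.7/502.178) ≈ -0.14.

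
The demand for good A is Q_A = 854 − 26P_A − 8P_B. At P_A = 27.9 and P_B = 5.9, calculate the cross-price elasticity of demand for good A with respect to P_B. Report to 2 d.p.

-0.58

At P_A = 27.9 and P_B = 5.9: Q_A = 81.4.
∂Q_A/∂P_B = -8.
ε = (∂Q_A/∂P_B)(P_B/Q_A) = -8 × (5.9/81.4) ≈ -0.58.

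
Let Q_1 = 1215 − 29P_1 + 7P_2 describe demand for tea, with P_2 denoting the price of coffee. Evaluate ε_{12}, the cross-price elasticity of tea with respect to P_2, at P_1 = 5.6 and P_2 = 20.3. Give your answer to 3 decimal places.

0.119

At P_1 = 5.6 and P_2 = 20.3: Q_1 = 1194.7.
∂Q_1/∂P_2 = 7.
ε = (∂Q_1/∂P_2)(P_2/Q_1) = 7 × (20.3/1194.7) ≈ 0.119.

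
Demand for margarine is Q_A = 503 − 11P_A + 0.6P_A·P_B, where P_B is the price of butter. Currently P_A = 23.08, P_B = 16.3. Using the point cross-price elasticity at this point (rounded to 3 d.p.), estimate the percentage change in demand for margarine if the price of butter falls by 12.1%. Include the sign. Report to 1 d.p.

-5.7%

At P_A = 23.08, P_B = 16.3: Q_A = 474.842.
∂Q_A/∂P_B = 0.6P_A = 13.8480.
ε = (∂Q_A/∂P_B)(P_B/Q_A) = 13.8480 × 16.3/474.842 ≈ 0.475.
%ΔQ_A ≈ ε × %ΔP_B = 0.475 × (-12.1%) = -5.7%.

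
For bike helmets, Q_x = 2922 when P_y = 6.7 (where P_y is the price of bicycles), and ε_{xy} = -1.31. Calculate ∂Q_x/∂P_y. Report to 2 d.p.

ε = (∂Q_x/∂P_y)·(P_y/Q_x) ⇒ ∂Q_x/∂P_y = ε·Q_x/P_y = -1.31 × 2922/6.7 ≈ -571.32.

-571.32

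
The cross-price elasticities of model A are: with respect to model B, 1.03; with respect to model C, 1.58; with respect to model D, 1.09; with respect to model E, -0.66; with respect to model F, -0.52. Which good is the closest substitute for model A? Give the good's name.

model C

Substitutes have ε > 0. Among the positive values, 1.58 (model C) is largest.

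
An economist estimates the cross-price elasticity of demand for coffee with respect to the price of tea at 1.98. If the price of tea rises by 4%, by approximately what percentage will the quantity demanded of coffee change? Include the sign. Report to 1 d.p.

7.9%

%ΔQ ≈ ε × %ΔP of tea = 1.98 × (4%) = 7.9%.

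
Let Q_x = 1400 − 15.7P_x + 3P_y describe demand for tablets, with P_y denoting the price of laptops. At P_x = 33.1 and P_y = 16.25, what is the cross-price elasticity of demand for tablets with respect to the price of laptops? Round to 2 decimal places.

At P_x = 33.1 and P_y = 16.25: Q_x = 929.08.
∂Q_x/∂P_y = 3.
ε = (∂Q_x/∂P_y)(P_y/Q_x) = 3 × (16.25/929.08) ≈ 0.05.
Since ε > 0, tablets and laptops are substitutes.

0.05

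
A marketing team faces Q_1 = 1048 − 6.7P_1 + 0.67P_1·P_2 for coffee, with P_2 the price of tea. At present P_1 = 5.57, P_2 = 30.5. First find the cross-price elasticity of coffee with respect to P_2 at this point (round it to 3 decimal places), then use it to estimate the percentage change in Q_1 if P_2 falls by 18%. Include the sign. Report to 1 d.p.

-1.8%

At P_1 = 5.57, P_2 = 30.5: Q_1 = 1124.504.
∂Q_1/∂P_2 = 0.67P_1 = 3.7319.
ε = (∂Q_1/∂P_2)(P_2/Q_1) = 3.7319 × 30.5/1124.504 ≈ 0.101.
%ΔQ_1 ≈ ε × %ΔP_2 = 0.101 × (-18%) = -1.8%.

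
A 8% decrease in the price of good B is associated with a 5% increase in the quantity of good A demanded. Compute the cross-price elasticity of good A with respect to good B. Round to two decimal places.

-0.63

ε = (%ΔQ of good A) / (%ΔP of good B) = (5%) / (-8%) ≈ -0.63.
Negative cross-price elasticity: complements.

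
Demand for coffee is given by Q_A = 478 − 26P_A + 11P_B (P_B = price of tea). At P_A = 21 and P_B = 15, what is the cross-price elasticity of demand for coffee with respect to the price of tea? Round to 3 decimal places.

At P_A = 21 and P_B = 15: Q_A = 97.
∂Q_A/∂P_B = 11.
ε = (∂Q_A/∂P_B)(P_B/Q_A) = 11 × (15/97) ≈ 1.701.

1.701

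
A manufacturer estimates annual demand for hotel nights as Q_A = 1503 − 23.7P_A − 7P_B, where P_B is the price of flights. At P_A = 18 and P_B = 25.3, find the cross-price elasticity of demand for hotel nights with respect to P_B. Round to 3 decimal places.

At P_A = 18 and P_B = 25.3: Q_A = 899.3.
∂Q_A/∂P_B = -7.
ε = (∂Q_A/∂P_B)(P_B/Q_A) = -7 × (25.3/899.3) ≈ -0.197.

-0.197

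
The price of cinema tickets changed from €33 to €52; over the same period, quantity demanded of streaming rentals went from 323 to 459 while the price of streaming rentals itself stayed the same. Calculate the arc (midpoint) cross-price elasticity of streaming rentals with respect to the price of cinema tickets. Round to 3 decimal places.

0.778

ΔQ_A = 459 − 323 = 136; ΔP_B = 52 − 33 = 19.
Midpoints: Q̄_A = 391.0, P̄_B = 42.50.
ε = (ΔQ_A/Q̄_A)/(ΔP_B/P̄_B) = (136/391.0)/(19/42.50) ≈ 0.778.
ε > 0: streaming rentals and cinema tickets are substitutes.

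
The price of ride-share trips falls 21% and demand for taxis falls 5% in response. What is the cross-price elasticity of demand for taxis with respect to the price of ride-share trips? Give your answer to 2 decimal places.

ε = (%ΔQ of taxis) / (%ΔP of ride-share trips) = (-5%) / (-21%) ≈ 0.24.
Positive cross-price elasticity: substitutes.

0.24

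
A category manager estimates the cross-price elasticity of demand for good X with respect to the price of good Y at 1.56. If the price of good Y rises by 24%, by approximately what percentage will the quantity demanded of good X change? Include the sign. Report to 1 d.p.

%ΔQ ≈ ε × %ΔP of good Y = 1.56 × (24%) = 37.4%.

37.4%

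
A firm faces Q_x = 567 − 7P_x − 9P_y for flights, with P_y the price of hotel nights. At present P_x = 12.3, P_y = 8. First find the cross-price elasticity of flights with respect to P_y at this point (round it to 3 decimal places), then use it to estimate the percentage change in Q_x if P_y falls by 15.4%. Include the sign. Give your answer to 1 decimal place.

At P_x = 12.3, P_y = 8: Q_x = 408.9.
∂Q_x/∂P_y = -9.
ε = (∂Q_x/∂P_y)(P_y/Q_x) = -9.0000 × 8/408.9 ≈ -0.176.
%ΔQ_x ≈ ε × %ΔP_y = -0.176 × (-15.4%) = 2.7%.

2.7%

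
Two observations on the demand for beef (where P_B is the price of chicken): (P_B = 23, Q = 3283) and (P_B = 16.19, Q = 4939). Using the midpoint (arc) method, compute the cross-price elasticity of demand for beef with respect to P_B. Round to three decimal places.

-1.159

ΔQ_A = 4939 − 3283 = 1656; ΔP_B = 16.19 − 23 = -6.81.
Midpoints: Q̄_A = 4111.0, P̄_B = 19.59.
ε = (ΔQ_A/Q̄_A)/(ΔP_B/P̄_B) = (1656/4111.0)/(-6.81/19.59) ≈ -1.159.
ε < 0: beef and chicken are complements.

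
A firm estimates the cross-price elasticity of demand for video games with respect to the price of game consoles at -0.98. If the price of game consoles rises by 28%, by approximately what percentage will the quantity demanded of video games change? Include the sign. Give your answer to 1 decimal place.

%ΔQ ≈ ε × %ΔP of game consoles = -0.98 × (28%) = -27.4%.

-27.4%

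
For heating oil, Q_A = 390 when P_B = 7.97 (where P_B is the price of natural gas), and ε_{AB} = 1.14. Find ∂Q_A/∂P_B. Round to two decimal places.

ε = (∂Q_A/∂P_B)·(P_B/Q_A) ⇒ ∂Q_A/∂P_B = ε·Q_A/P_B = 1.14 × 390/7.97 ≈ 55.78.

55.78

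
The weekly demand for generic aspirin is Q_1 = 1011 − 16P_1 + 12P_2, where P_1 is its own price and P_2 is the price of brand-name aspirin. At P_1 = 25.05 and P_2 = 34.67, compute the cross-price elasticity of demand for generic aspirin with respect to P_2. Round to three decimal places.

At P_1 = 25.05 and P_2 = 34.67: Q_1 = 1026.24.
∂Q_1/∂P_2 = 12.
ε = (∂Q_1/∂P_2)(P_2/Q_1) = 12 × (34.67/1026.24) ≈ 0.405.
Since ε > 0, generic aspirin and brand-name aspirin are substitutes.

0.405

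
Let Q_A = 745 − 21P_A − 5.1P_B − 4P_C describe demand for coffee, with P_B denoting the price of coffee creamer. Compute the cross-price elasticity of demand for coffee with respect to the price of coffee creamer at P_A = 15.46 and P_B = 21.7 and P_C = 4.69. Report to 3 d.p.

-0.380

At P_A = 15.46 and P_B = 21.7 and P_C = 4.69: Q_A = 290.91.
∂Q_A/∂P_B = -5.1.
ε = (∂Q_A/∂P_B)(P_B/Q_A) = -5.1 × (21.7/290.91) ≈ -0.380.
Since ε < 0, coffee and coffee creamer are complements.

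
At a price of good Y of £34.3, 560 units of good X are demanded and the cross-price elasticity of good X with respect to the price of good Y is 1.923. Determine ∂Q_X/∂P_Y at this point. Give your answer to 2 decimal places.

31.40

ε = (∂Q_X/∂P_Y)·(P_Y/Q_X) ⇒ ∂Q_X/∂P_Y = ε·Q_X/P_Y = 1.923 × 560/34.3 ≈ 31.40.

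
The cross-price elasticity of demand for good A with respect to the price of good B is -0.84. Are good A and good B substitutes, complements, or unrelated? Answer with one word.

complements

ε = -0.84 < 0, so a higher price of good B lowers demand for good A: complements.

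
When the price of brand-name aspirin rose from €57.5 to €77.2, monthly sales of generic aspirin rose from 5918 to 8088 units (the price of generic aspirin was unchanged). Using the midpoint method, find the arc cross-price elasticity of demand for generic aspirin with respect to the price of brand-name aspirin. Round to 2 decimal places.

ΔQ_A = 8088 − 5918 = 2170; ΔP_B = 77.2 − 57.5 = 19.7.
Midpoints: Q̄_A = 7003.0, P̄_B = 67.35.
ε = (ΔQ_A/Q̄_A)/(ΔP_B/P̄_B) = (2170/7003.0)/(19.7/67.35) ≈ 1.06.
ε > 0: generic aspirin and brand-name aspirin are substitutes.

1.06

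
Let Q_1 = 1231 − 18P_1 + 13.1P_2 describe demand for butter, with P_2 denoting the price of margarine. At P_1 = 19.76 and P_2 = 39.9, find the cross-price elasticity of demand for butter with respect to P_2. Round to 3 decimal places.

At P_1 = 19.76 and P_2 = 39.9: Q_1 = 1398.01.
∂Q_1/∂P_2 = 13.1.
ε = (∂Q_1/∂P_2)(P_2/Q_1) = 13.1 × (39.9/1398.01) ≈ 0.374.

0.374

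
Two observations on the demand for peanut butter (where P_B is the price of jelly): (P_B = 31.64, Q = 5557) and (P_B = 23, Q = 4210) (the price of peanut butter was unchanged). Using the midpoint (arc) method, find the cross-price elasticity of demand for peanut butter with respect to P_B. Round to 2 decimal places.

ΔQ_A = 4210 − 5557 = -1347; ΔP_B = 23 − 31.64 = -8.64.
Midpoints: Q̄_A = 4883.5, P̄_B = 27.32.
ε = (ΔQ_A/Q̄_A)/(ΔP_B/P̄_B) = (-1347/4883.5)/(-8.64/27.32) ≈ 0.87.

0.87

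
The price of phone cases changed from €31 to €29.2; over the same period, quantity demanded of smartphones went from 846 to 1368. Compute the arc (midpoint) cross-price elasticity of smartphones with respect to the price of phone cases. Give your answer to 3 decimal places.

ΔQ_A = 1368 − 846 = 522; ΔP_B = 29.2 − 31 = -1.8.
Midpoints: Q̄_A = 1107.0, P̄_B = 30.10.
ε = (ΔQ_A/Q̄_A)/(ΔP_B/P̄_B) = (522/1107.0)/(-1.8/30.10) ≈ -7.885.

-7.885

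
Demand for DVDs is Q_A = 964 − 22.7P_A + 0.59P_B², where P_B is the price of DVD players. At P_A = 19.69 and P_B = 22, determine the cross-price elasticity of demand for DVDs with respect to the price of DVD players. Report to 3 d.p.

0.712

At P_A = 19.69 and P_B = 22: Q_A = 802.597.
∂Q_A/∂P_B = 1.18P_B = 1.18(22) = 25.9600.
ε = (∂Q_A/∂P_B)(P_B/Q_A) = 25.9600 × (22/802.597) ≈ 0.712.
ε > 0: substitutes.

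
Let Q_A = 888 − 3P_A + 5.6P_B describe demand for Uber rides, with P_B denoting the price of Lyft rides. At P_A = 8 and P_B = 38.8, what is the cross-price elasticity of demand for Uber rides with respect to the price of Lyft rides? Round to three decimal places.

0.201

At P_A = 8 and P_B = 38.8: Q_A = 1081.28.
∂Q_A/∂P_B = 5.6.
ε = (∂Q_A/∂P_B)(P_B/Q_A) = 5.6 × (38.8/1081.28) ≈ 0.201.
Since ε > 0, Uber rides and Lyft rides are substitutes.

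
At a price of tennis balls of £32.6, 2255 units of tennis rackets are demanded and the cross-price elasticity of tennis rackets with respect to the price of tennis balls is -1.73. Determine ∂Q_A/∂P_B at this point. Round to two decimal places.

ε = (∂Q_A/∂P_B)·(P_B/Q_A) ⇒ ∂Q_A/∂P_B = ε·Q_A/P_B = -1.73 × 2255/32.6 ≈ -119.67.

-119.67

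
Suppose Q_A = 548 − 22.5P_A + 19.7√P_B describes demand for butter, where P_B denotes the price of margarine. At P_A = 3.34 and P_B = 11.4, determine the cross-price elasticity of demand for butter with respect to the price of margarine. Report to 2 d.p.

0.06

At P_A = 3.34 and P_B = 11.4: Q_A = 539.365.
∂Q_A/∂P_B = 19.7/(2√P_B) = 19.7/(2√11.4) = 2.9173.
ε = (∂Q_A/∂P_B)(P_B/Q_A) = 2.9173 × (11.4/539.365) ≈ 0.06.
ε > 0: substitutes.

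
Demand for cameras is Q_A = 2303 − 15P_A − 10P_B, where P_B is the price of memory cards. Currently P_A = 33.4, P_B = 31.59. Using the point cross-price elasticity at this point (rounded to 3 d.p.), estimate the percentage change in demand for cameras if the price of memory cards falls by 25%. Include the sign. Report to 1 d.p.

5.3%

At P_A = 33.4, P_B = 31.59: Q_A = 1486.1.
∂Q_A/∂P_B = -10.
ε = (∂Q_A/∂P_B)(P_B/Q_A) = -10.0000 × 31.59/1486.1 ≈ -0.213.
%ΔQ_A ≈ ε × %ΔP_B = -0.213 × (-25%) = 5.3%.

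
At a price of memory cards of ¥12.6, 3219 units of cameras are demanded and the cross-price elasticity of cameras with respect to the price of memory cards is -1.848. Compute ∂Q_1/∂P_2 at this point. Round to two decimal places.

-472.12

ε = (∂Q_1/∂P_2)·(P_2/Q_1) ⇒ ∂Q_1/∂P_2 = ε·Q_1/P_2 = -1.848 × 3219/12.6 ≈ -472.12.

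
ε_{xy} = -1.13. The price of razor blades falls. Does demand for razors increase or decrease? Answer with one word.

increase

ε < 0 and the price of razor blades falls, so the quantity of razors moves in the opposite direction: it increases.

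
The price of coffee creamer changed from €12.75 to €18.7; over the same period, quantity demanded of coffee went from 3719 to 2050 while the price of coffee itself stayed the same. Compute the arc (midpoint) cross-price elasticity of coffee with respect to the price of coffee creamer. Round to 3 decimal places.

-1.529

ΔQ_A = 2050 − 3719 = -1669; ΔP_B = 18.7 − 12.75 = 5.95.
Midpoints: Q̄_A = 2884.5, P̄_B = 15.72.
ε = (ΔQ_A/Q̄_A)/(ΔP_B/P̄_B) = (-1669/2884.5)/(5.95/15.72) ≈ -1.529.
ε < 0: coffee and coffee creamer are complements.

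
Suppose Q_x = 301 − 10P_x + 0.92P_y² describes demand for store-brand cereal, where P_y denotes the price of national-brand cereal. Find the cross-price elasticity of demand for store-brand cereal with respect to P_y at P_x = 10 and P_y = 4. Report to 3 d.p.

At P_x = 10 and P_y = 4: Q_x = 215.72.
∂Q_x/∂P_y = 1.84P_y = 1.84(4) = 7.3600.
ε = (∂Q_x/∂P_y)(P_y/Q_x) = 7.3600 × (4/215.72) ≈ 0.136.
ε > 0: substitutes.

0.136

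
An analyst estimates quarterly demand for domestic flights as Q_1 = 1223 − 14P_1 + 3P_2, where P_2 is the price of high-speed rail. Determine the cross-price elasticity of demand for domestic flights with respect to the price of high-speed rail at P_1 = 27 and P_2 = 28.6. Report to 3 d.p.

At P_1 = 27 and P_2 = 28.6: Q_1 = 930.8.
∂Q_1/∂P_2 = 3.
ε = (∂Q_1/∂P_2)(P_2/Q_1) = 3 × (28.6/930.8) ≈ 0.092.
Since ε > 0, domestic flights and high-speed rail are substitutes.

0.092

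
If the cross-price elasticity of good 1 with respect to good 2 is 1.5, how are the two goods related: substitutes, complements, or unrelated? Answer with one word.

substitutes

ε = 1.5 > 0, so a higher price of good 2 raises demand for good 1: substitutes.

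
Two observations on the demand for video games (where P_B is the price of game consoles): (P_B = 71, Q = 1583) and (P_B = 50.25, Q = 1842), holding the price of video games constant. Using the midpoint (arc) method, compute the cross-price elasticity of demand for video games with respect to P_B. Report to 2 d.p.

ΔQ_A = 1842 − 1583 = 259; ΔP_B = 50.25 − 71 = -20.75.
Midpoints: Q̄_A = 1712.5, P̄_B = 60.62.
ε = (ΔQ_A/Q̄_A)/(ΔP_B/P̄_B) = (259/1712.5)/(-20.75/60.62) ≈ -0.44.

-0.44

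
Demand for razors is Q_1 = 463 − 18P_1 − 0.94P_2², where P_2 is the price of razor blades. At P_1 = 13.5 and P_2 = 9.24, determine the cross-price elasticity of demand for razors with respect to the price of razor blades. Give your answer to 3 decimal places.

At P_1 = 13.5 and P_2 = 9.24: Q_1 = 139.745.
∂Q_1/∂P_2 = -1.88P_2 = -1.88(9.24) = -17.3712.
ε = (∂Q_1/∂P_2)(P_2/Q_1) = -17.3712 × (9.24/139.745) ≈ -1.149.

-1.149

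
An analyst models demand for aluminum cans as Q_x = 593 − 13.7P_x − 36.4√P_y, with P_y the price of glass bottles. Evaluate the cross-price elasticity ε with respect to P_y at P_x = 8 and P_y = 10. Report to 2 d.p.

At P_x = 8 and P_y = 10: Q_x = 368.293.
∂Q_x/∂P_y = -36.4/(2√P_y) = -36.4/(2√10) = -5.7553.
ε = (∂Q_x/∂P_y)(P_y/Q_x) = -5.7553 × (10/368.293) ≈ -0.16.

-0.16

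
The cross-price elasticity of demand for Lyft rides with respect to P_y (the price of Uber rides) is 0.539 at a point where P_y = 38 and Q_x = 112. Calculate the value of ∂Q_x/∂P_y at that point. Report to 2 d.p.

ε = (∂Q_x/∂P_y)·(P_y/Q_x) ⇒ ∂Q_x/∂P_y = ε·Q_x/P_y = 0.539 × 112/38 ≈ 1.59.

1.59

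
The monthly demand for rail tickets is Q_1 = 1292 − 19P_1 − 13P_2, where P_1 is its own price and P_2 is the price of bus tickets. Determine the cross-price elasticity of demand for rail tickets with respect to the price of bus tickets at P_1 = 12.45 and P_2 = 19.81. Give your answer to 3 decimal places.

-0.323

At P_1 = 12.45 and P_2 = 19.81: Q_1 = 797.92.
∂Q_1/∂P_2 = -13.
ε = (∂Q_1/∂P_2)(P_2/Q_1) = -13 × (19.81/797.92) ≈ -0.323.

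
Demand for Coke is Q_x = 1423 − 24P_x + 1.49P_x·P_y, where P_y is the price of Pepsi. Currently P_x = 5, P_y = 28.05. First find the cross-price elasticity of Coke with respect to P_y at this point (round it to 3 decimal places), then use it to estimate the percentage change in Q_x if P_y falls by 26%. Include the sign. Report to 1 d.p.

-3.6%

At P_x = 5, P_y = 28.05: Q_x = 1511.973.
∂Q_x/∂P_y = 1.49P_x = 7.4500.
ε = (∂Q_x/∂P_y)(P_y/Q_x) = 7.4500 × 28.05/1511.973 ≈ 0.138.
%ΔQ_x ≈ ε × %ΔP_y = 0.138 × (-26%) = -3.6%.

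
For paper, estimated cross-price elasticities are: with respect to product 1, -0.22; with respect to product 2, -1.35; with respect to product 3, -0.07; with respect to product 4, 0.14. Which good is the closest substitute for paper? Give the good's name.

Substitutes have ε > 0. Among the positive values, 0.14 (product 4) is largest.

product 4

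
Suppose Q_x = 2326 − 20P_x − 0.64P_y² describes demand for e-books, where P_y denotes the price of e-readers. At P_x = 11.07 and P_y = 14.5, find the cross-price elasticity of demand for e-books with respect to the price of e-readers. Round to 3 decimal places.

At P_x = 11.07 and P_y = 14.5: Q_x = 1970.04.
∂Q_x/∂P_y = -1.28P_y = -1.28(14.5) = -18.5600.
ε = (∂Q_x/∂P_y)(P_y/Q_x) = -18.5600 × (14.5/1970.04) ≈ -0.137.
ε < 0: complements.

-0.137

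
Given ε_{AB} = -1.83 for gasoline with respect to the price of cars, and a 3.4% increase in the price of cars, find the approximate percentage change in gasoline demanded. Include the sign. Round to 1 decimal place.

%ΔQ ≈ ε × %ΔP of cars = -1.83 × (3.4%) = -6.2%.

-6.2%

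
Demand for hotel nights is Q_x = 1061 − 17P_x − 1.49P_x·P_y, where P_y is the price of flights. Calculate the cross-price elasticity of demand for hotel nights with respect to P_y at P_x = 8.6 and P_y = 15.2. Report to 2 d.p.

-0.27

At P_x = 8.6 and P_y = 15.2: Q_x = 720.027.
∂Q_x/∂P_y = -1.49P_x = -1.49(8.6) = -12.8140.
ε = (∂Q_x/∂P_y)(P_y/Q_x) = -12.8140 × (15.2/720.027) ≈ -0.27.
ε < 0: complements.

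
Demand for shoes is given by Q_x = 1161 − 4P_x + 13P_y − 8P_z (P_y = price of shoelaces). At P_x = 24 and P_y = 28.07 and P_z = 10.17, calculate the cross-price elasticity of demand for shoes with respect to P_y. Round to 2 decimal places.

0.27

At P_x = 24 and P_y = 28.07 and P_z = 10.17: Q_x = 1348.55.
∂Q_x/∂P_y = 13.
ε = (∂Q_x/∂P_y)(P_y/Q_x) = 13 × (28.07/1348.55) ≈ 0.27.
Since ε > 0, shoes and shoelaces are substitutes.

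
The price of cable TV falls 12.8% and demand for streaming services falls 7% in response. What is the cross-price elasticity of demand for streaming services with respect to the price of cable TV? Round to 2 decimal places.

ε = (%ΔQ of streaming services) / (%ΔP of cable TV) = (-7%) / (-12.8%) ≈ 0.55.

0.55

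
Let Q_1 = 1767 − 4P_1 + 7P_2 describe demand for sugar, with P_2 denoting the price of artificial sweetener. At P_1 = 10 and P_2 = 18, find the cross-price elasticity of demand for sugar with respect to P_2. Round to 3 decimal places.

0.068

At P_1 = 10 and P_2 = 18: Q_1 = 1853.
∂Q_1/∂P_2 = 7.
ε = (∂Q_1/∂P_2)(P_2/Q_1) = 7 × (18/1853) ≈ 0.068.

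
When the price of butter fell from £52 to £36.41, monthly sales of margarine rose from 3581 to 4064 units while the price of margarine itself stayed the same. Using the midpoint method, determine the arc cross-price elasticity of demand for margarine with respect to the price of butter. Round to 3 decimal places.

-0.358

ΔQ_A = 4064 − 3581 = 483; ΔP_B = 36.41 − 52 = -15.59.
Midpoints: Q̄_A = 3822.5, P̄_B = 44.20.
ε = (ΔQ_A/Q̄_A)/(ΔP_B/P̄_B) = (483/3822.5)/(-15.59/44.20) ≈ -0.358.
ε < 0: margarine and butter are complements.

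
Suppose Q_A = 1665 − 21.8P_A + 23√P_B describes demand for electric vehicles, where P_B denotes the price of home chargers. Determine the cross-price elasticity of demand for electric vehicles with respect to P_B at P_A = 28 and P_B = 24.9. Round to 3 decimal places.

At P_A = 28 and P_B = 24.9: Q_A = 1169.370.
∂Q_A/∂P_B = 23/(2√P_B) = 23/(2√24.9) = 2.3046.
ε = (∂Q_A/∂P_B)(P_B/Q_A) = 2.3046 × (24.9/1169.370) ≈ 0.049.
ε > 0: substitutes.

0.049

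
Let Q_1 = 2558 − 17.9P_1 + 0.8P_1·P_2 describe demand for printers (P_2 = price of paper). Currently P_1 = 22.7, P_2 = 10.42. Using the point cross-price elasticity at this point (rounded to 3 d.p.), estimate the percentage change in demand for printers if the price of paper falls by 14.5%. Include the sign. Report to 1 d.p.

-1.2%

At P_1 = 22.7, P_2 = 10.42: Q_1 = 2340.897.
∂Q_1/∂P_2 = 0.8P_1 = 18.1600.
ε = (∂Q_1/∂P_2)(P_2/Q_1) = 18.1600 × 10.42/2340.897 ≈ 0.081.
%ΔQ_1 ≈ ε × %ΔP_2 = 0.081 × (-14.5%) = -1.2%.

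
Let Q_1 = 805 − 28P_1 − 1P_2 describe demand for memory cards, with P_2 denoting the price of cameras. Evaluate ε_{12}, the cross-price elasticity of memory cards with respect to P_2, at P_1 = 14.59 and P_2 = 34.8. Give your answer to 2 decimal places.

-0.10

At P_1 = 14.59 and P_2 = 34.8: Q_1 = 361.68.
∂Q_1/∂P_2 = -1.
ε = (∂Q_1/∂P_2)(P_2/Q_1) = -1 × (34.8/361.68) ≈ -0.10.
Since ε < 0, memory cards and cameras are complements.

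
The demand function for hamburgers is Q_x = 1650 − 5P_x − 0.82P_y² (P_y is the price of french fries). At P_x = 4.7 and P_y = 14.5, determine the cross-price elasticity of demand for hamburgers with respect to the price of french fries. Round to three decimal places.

At P_x = 4.7 and P_y = 14.5: Q_x = 1454.095.
∂Q_x/∂P_y = -1.64P_y = -1.64(14.5) = -23.7800.
ε = (∂Q_x/∂P_y)(P_y/Q_x) = -23.7800 × (14.5/1454.095) ≈ -0.237.

-0.237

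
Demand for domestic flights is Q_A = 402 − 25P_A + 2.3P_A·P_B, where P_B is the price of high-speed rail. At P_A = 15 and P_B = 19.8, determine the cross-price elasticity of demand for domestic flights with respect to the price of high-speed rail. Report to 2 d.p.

0.96

At P_A = 15 and P_B = 19.8: Q_A = 710.1.
∂Q_A/∂P_B = 2.3P_A = 2.3(15) = 34.5000.
ε = (∂Q_A/∂P_B)(P_B/Q_A) = 34.5000 × (19.8/710.1) ≈ 0.96.
ε > 0: substitutes.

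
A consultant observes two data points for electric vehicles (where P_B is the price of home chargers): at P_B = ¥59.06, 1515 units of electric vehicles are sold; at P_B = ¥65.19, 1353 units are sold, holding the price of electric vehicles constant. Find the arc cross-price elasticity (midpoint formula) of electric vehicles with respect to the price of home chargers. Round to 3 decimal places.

ΔQ_A = 1353 − 1515 = -162; ΔP_B = 65.19 − 59.06 = 6.13.
Midpoints: Q̄_A = 1434.0, P̄_B = 62.12.
ε = (ΔQ_A/Q̄_A)/(ΔP_B/P̄_B) = (-162/1434.0)/(6.13/62.12) ≈ -1.145.
ε < 0: electric vehicles and home chargers are complements.

-1.145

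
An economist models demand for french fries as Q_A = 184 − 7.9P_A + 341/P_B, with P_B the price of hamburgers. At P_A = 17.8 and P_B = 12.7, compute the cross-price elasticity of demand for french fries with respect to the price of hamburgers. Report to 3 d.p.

At P_A = 17.8 and P_B = 12.7: Q_A = 70.230.
∂Q_A/∂P_B = −341/P_B² = -2.1142.
ε = (∂Q_A/∂P_B)(P_B/Q_A) = -2.1142 × (12.7/70.230) ≈ -0.382.
ε < 0: complements.

-0.382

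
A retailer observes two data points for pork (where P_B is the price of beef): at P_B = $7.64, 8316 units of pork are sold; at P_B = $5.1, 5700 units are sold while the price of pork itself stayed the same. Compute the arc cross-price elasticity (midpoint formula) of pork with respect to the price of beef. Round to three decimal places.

0.936

ΔQ_A = 5700 − 8316 = -2616; ΔP_B = 5.1 − 7.64 = -2.54.
Midpoints: Q̄_A = 7008.0, P̄_B = 6.37.
ε = (ΔQ_A/Q̄_A)/(ΔP_B/P̄_B) = (-2616/7008.0)/(-2.54/6.37) ≈ 0.936.
ε > 0: pork and beef are substitutes.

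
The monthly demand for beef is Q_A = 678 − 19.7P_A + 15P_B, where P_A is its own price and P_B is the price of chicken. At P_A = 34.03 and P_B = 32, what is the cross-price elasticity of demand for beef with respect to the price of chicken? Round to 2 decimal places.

At P_A = 34.03 and P_B = 32: Q_A = 487.609.
∂Q_A/∂P_B = 15.
ε = (∂Q_A/∂P_B)(P_B/Q_A) = 15 × (32/487.609) ≈ 0.98.
Since ε > 0, beef and chicken are substitutes.

0.98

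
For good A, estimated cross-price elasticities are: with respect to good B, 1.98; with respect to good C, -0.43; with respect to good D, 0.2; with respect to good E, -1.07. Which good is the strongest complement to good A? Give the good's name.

Complements have ε < 0. The most negative value is -1.07 (good E).

good E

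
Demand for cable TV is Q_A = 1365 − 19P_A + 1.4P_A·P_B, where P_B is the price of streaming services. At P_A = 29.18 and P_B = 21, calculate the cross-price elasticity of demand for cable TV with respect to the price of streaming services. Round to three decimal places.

At P_A = 29.18 and P_B = 21: Q_A = 1668.472.
∂Q_A/∂P_B = 1.4P_A = 1.4(29.18) = 40.8520.
ε = (∂Q_A/∂P_B)(P_B/Q_A) = 40.8520 × (21/1668.472) ≈ 0.514.
ε > 0: substitutes.

0.514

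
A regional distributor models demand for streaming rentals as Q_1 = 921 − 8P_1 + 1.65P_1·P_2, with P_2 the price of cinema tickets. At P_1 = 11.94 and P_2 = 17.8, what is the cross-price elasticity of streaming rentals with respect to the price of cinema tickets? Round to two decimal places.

0.30

At P_1 = 11.94 and P_2 = 17.8: Q_1 = 1176.158.
∂Q_1/∂P_2 = 1.65P_1 = 1.65(11.94) = 19.7010.
ε = (∂Q_1/∂P_2)(P_2/Q_1) = 19.7010 × (17.8/1176.158) ≈ 0.30.
ε > 0: substitutes.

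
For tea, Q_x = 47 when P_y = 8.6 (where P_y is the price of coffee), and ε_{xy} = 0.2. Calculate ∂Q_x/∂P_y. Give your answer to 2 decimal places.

ε = (∂Q_x/∂P_y)·(P_y/Q_x) ⇒ ∂Q_x/∂P_y = ε·Q_x/P_y = 0.2 × 47/8.6 ≈ 1.09.

1.09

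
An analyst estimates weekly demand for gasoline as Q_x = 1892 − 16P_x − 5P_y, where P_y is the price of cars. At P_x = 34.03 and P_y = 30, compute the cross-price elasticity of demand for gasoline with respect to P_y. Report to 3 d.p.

At P_x = 34.03 and P_y = 30: Q_x = 1197.52.
∂Q_x/∂P_y = -5.
ε = (∂Q_x/∂P_y)(P_y/Q_x) = -5 × (30/1197.52) ≈ -0.125.
Since ε < 0, gasoline and cars are complements.

-0.125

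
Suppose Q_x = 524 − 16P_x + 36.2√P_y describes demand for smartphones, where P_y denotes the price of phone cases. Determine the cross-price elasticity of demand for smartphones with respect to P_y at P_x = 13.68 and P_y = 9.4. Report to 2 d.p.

0.13

At P_x = 13.68 and P_y = 9.4: Q_x = 416.107.
∂Q_x/∂P_y = 36.2/(2√P_y) = 36.2/(2√9.4) = 5.9036.
ε = (∂Q_x/∂P_y)(P_y/Q_x) = 5.9036 × (9.4/416.107) ≈ 0.13.
ε > 0: substitutes.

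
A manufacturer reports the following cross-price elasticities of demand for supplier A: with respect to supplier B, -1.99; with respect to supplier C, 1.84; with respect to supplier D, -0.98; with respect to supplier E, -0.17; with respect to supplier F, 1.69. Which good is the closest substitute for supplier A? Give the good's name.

supplier C

Substitutes have ε > 0. Among the positive values, 1.84 (supplier C) is largest.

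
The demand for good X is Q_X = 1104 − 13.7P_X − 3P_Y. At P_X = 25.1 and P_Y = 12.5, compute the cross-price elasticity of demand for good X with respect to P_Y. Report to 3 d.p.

At P_X = 25.1 and P_Y = 12.5: Q_X = 722.63.
∂Q_X/∂P_Y = -3.
ε = (∂Q_X/∂P_Y)(P_Y/Q_X) = -3 × (12.5/722.63) ≈ -0.052.
Since ε < 0, good X and good Y are complements.

-0.052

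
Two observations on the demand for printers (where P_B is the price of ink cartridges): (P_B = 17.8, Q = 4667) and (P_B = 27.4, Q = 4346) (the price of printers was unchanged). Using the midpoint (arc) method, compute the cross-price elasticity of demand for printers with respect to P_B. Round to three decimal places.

-0.168

ΔQ_A = 4346 − 4667 = -321; ΔP_B = 27.4 − 17.8 = 9.6.
Midpoints: Q̄_A = 4506.5, P̄_B = 22.60.
ε = (ΔQ_A/Q̄_A)/(ΔP_B/P̄_B) = (-321/4506.5)/(9.6/22.60) ≈ -0.168.
ε < 0: printers and ink cartridges are complements.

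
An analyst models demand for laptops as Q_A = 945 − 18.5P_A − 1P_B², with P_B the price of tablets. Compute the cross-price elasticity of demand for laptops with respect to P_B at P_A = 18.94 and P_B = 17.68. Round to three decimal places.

At P_A = 18.94 and P_B = 17.68: Q_A = 282.028.
∂Q_A/∂P_B = -2P_B = -2(17.68) = -35.3600.
ε = (∂Q_A/∂P_B)(P_B/Q_A) = -35.3600 × (17.68/282.028) ≈ -2.217.

-2.217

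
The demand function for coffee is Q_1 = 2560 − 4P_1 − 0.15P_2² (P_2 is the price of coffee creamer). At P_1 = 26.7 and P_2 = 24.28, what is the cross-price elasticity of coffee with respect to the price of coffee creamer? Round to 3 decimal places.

At P_1 = 26.7 and P_2 = 24.28: Q_1 = 2364.772.
∂Q_1/∂P_2 = -0.3P_2 = -0.3(24.28) = -7.2840.
ε = (∂Q_1/∂P_2)(P_2/Q_1) = -7.2840 × (24.28/2364.772) ≈ -0.075.

-0.075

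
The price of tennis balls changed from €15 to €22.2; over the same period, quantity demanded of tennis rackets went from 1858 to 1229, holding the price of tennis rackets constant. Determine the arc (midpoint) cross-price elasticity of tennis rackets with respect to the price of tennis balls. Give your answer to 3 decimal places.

-1.053

ΔQ_A = 1229 − 1858 = -629; ΔP_B = 22.2 − 15 = 7.2.
Midpoints: Q̄_A = 1543.5, P̄_B = 18.60.
ε = (ΔQ_A/Q̄_A)/(ΔP_B/P̄_B) = (-629/1543.5)/(7.2/18.60) ≈ -1.053.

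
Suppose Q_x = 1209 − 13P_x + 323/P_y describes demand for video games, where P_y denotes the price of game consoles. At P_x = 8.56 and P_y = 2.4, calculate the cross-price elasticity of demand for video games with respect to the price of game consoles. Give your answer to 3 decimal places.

-0.109

At P_x = 8.56 and P_y = 2.4: Q_x = 1232.303.
∂Q_x/∂P_y = −323/P_y² = -56.0764.
ε = (∂Q_x/∂P_y)(P_y/Q_x) = -56.0764 × (2.4/1232.303) ≈ -0.109.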